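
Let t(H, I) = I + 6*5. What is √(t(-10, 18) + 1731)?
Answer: √1779 ≈ 42.178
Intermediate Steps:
t(H, I) = 30 + I (t(H, I) = I + 30 = 30 + I)
√(t(-10, 18) + 1731) = √((30 + 18) + 1731) = √(48 + 1731) = √1779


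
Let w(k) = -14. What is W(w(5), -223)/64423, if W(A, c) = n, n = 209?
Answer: 209/64423 ≈ 0.0032442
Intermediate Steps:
W(A, c) = 209
W(w(5), -223)/64423 = 209/64423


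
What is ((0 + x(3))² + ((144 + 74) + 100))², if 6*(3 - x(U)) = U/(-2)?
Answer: 27636049/256 ≈ 1.0795e+5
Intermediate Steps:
x(U) = 3 + U/12 (x(U) = 3 - U/(6*(-2)) = 3 - U*(-1)/(6*2) = 3 - (-1)*U/12 = 3 + U/12)
((0 + x(3))² + ((144 + 74) + 100))² = ((0 + (3 + (1/12)*3))² + ((144 + 74) + 100))² = ((0 + (3 + ¼))² + (218 + 100))² = ((0 + 13/4)² + 318)² = ((13/4)² + 318)² = (169/16 + 318)² = (5257/16)² = 27636049/256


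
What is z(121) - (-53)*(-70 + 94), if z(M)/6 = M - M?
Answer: 1272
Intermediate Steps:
z(M) = 0 (z(M) = 6*(M - M) = 6*0 = 0)
z(121) - (-53)*(-70 + 94) = 0 - (-53)*(-70 + 94) = 0 - (-53)*24 = 0 - 1*(-1272) = 0 + 1272 = 1272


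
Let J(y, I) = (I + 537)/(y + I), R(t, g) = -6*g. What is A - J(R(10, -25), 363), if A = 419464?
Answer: 23909348/57 ≈ 4.1946e+5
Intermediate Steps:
J(y, I) = (537 + I)/(I + y)
A - J(R(10, -25), 363) = 419464 - (537 + 363)/(363 - 6*(-25)) = 419464 - 900/(363 + 150) = 419464 - 900/513 = 419464 - 1*100/57 = 419464 - 100/57 = 23909348/57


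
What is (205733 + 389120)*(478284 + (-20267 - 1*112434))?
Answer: 205571084299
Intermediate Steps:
(205733 + 389120)*(478284 + (-20267 - 1*112434)) = 594853*(478284 + (-20267 - 112434)) = 594853*(478284 - 132701) = 594853*345583 = 205571084299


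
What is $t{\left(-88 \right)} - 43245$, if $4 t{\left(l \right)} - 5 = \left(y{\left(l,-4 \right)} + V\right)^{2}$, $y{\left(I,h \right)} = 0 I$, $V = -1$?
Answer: $- \frac{86487}{2} \approx -43244.0$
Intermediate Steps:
$y{\left(I,h \right)} = 0$
$t{\left(l \right)} = \frac{3}{2}$ ($t{\left(l \right)} = \frac{5}{4} + \frac{\left(0 - 1\right)^{2}}{4} = \frac{5}{4} + \frac{\left(-1\right)^{2}}{4} = \frac{5}{4} + \frac{1}{4} \cdot 1 = \frac{5}{4} + \frac{1}{4} = \frac{3}{2}$)
$t{\left(-88 \right)} - 43245 = \frac{3}{2} - 43245 = - \frac{86487}{2}$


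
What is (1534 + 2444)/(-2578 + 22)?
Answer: -221/142 ≈ -1.5563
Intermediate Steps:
(1534 + 2444)/(-2578 + 22) = 3978/(-2556) = 3978*(-1/2556) = -221/142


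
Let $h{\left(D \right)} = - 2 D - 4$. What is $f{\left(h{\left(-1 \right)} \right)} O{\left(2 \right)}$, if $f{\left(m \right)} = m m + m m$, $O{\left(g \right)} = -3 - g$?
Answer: $-40$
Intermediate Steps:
$h{\left(D \right)} = -4 - 2 D$
$f{\left(m \right)} = 2 m^{2}$ ($f{\left(m \right)} = m^{2} + m^{2} = 2 m^{2}$)
$f{\left(h{\left(-1 \right)} \right)} O{\left(2 \right)} = 2 \left(-4 - -2\right)^{2} \left(-3 - 2\right) = 2 \left(-4 + 2\right)^{2} \left(-3 - 2\right) = 2 \left(-2\right)^{2} \left(-5\right) = 2 \cdot 4 \left(-5\right) = 8 \left(-5\right) = -40$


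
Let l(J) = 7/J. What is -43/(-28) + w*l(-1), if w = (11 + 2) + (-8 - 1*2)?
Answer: -545/28 ≈ -19.464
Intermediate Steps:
w = 3 (w = 13 + (-8 - 2) = 13 - 10 = 3)
-43/(-28) + w*l(-1) = -43/(-28) + 3*(7/(-1)) = -43*(-1/28) + 3*(7*(-1)) = 43/28 + 3*(-7) = 43/28 - 21 = -545/28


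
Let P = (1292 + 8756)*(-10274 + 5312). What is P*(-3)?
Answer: 149574528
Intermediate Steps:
P = -49858176 (P = 10048*(-4962) = -49858176)
P*(-3) = -49858176*(-3) = 149574528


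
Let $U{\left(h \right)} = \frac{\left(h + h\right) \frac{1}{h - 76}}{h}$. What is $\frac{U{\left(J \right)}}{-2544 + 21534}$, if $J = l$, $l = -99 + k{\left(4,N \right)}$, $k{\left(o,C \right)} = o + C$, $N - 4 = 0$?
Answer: $- \frac{1}{1585665} \approx -6.3065 \cdot 10^{-7}$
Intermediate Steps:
$N = 4$ ($N = 4 + 0 = 4$)
$k{\left(o,C \right)} = C + o$
$l = -91$ ($l = -99 + \left(4 + 4\right) = -99 + 8 = -91$)
$J = -91$
$U{\left(h \right)} = \frac{2}{-76 + h}$ ($U{\left(h \right)} = \frac{2 h \frac{1}{-76 + h}}{h} = \frac{2}{-76 + h}$)
$\frac{U{\left(J \right)}}{-2544 + 21534} = \frac{2 \frac{1}{-76 - 91}}{-2544 + 21534} = \frac{2 \frac{1}{-167}}{18990} = 2 \left(- \frac{1}{167}\right) \frac{1}{18990} = \left(- \frac{2}{167}\right) \frac{1}{18990} = - \frac{1}{1585665}$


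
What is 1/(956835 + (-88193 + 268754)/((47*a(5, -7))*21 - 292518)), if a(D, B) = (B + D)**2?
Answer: 96190/92037898463 ≈ 1.0451e-6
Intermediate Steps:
1/(956835 + (-88193 + 268754)/((47*a(5, -7))*21 - 292518)) = 1/(956835 + (-88193 + 268754)/((47*(-7 + 5)**2)*21 - 292518)) = 1/(956835 + 180561/((47*(-2)**2)*21 - 292518)) = 1/(956835 + 180561/((47*4)*21 - 292518)) = 1/(956835 + 180561/(188*21 - 292518)) = 1/(956835 + 180561/(3948 - 292518)) = 1/(956835 + 180561/(-288570)) = 1/(956835 + 180561*(-1/288570)) = 1/(956835 - 60187/96190) = 1/(92037898463/96190) = 96190/92037898463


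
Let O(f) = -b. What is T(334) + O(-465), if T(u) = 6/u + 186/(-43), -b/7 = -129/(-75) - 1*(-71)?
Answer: 90612081/179525 ≈ 504.73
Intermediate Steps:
b = -12726/25 (b = -7*(-129/(-75) - 1*(-71)) = -7*(-129*(-1/75) + 71) = -7*(43/25 + 71) = -7*1818/25 = -12726/25 ≈ -509.04)
O(f) = 12726/25 (O(f) = -1*(-12726/25) = 12726/25)
T(u) = -186/43 + 6/u (T(u) = 6/u + 186*(-1/43) = 6/u - 186/43 = -186/43 + 6/u)
T(334) + O(-465) = (-186/43 + 6/334) + 12726/25 = (-186/43 + 6*(1/334)) + 12726/25 = (-186/43 + 3/167) + 12726/25 = -30933/7181 + 12726/25 = 90612081/179525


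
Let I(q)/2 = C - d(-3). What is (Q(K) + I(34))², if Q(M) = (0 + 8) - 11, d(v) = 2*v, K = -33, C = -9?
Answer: 81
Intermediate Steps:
I(q) = -6 (I(q) = 2*(-9 - 2*(-3)) = 2*(-9 - 1*(-6)) = 2*(-9 + 6) = 2*(-3) = -6)
Q(M) = -3 (Q(M) = 8 - 11 = -3)
(Q(K) + I(34))² = (-3 - 6)² = (-9)² = 81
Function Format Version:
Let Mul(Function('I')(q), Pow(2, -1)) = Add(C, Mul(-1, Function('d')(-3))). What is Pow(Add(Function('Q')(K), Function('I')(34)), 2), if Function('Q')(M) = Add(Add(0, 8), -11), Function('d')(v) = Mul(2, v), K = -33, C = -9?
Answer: 81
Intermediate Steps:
Function('I')(q) = -6 (Function('I')(q) = Mul(2, Add(-9, Mul(-1, Mul(2, -3)))) = Mul(2, Add(-9, Mul(-1, -6))) = Mul(2, Add(-9, 6)) = Mul(2, -3) = -6)
Function('Q')(M) = -3 (Function('Q')(M) = Add(8, -11) = -3)
Pow(Add(Function('Q')(K), Function('I')(34)), 2) = Pow(Add(-3, -6), 2) = Pow(-9, 2) = 81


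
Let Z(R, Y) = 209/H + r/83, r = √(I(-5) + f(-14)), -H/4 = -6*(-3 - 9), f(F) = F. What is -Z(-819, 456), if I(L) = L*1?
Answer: 209/288 - I*√19/83 ≈ 0.72569 - 0.052517*I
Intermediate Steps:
I(L) = L
H = -288 (H = -(-24)*(-3 - 9) = -(-24)*(-12) = -4*72 = -288)
r = I*√19 (r = √(-5 - 14) = √(-19) = I*√19 ≈ 4.3589*I)
Z(R, Y) = -209/288 + I*√19/83 (Z(R, Y) = 209/(-288) + (I*√19)/83 = 209*(-1/288) + (I*√19)*(1/83) = -209/288 + I*√19/83)
-Z(-819, 456) = -(-209/288 + I*√19/83) = 209/288 - I*√19/83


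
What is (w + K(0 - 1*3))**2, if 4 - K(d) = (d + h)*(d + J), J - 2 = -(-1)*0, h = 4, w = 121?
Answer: 15876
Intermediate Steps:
J = 2 (J = 2 - (-1)*0 = 2 - 1*0 = 2 + 0 = 2)
K(d) = 4 - (2 + d)*(4 + d) (K(d) = 4 - (d + 4)*(d + 2) = 4 - (4 + d)*(2 + d) = 4 - (2 + d)*(4 + d))
(w + K(0 - 1*3))**2 = (121 + (-4 - (0 - 1*3)**2 - 6*(0 - 1*3)))**2 = (121 + (-4 - (0 - 3)**2 - 6*(0 - 3)))**2 = (121 + (-4 - 1*(-3)**2 - 6*(-3)))**2 = (121 + (-4 - 1*9 + 18))**2 = (121 + (-4 - 9 + 18))**2 = (121 + 5)**2 = 126**2 = 15876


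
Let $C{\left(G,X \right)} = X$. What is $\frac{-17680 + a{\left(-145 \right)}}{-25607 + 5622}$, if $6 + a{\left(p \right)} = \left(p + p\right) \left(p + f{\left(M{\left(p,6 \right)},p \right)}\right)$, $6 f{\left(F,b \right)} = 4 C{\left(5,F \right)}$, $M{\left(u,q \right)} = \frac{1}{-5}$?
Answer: $- \frac{73208}{59955} \approx -1.221$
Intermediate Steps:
$M{\left(u,q \right)} = - \frac{1}{5}$
$f{\left(F,b \right)} = \frac{2 F}{3}$ ($f{\left(F,b \right)} = \frac{4 F}{6} = \frac{2 F}{3}$)
$a{\left(p \right)} = -6 + 2 p \left(- \frac{2}{15} + p\right)$ ($a{\left(p \right)} = -6 + \left(p + p\right) \left(p + \frac{2}{3} \left(- \frac{1}{5}\right)\right) = -6 + 2 p \left(p - \frac{2}{15}\right) = -6 + 2 p \left(- \frac{2}{15} + p\right)$)
$\frac{-17680 + a{\left(-145 \right)}}{-25607 + 5622} = \frac{-17680 - \left(- \frac{98}{3} - 42050\right)}{-25607 + 5622} = \frac{-17680 + \left(-6 + 2 \cdot 21025 + \frac{116}{3}\right)}{-19985} = \left(-17680 + \left(-6 + 42050 + \frac{116}{3}\right)\right) \left(- \frac{1}{19985}\right) = \left(-17680 + \frac{126248}{3}\right) \left(- \frac{1}{19985}\right) = \frac{73208}{3} \left(- \frac{1}{19985}\right) = - \frac{73208}{59955}$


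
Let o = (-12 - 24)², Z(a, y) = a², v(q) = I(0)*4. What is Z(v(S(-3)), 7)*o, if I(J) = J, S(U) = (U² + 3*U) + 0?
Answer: 0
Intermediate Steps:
S(U) = U² + 3*U
v(q) = 0 (v(q) = 0*4 = 0)
o = 1296 (o = (-36)² = 1296)
Z(v(S(-3)), 7)*o = 0²*1296 = 0*1296 = 0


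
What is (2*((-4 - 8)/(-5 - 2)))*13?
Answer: 312/7 ≈ 44.571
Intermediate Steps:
(2*((-4 - 8)/(-5 - 2)))*13 = (2*(-12/(-7)))*13 = (2*(-12*(-⅐)))*13 = (2*(12/7))*13 = (24/7)*13 = 312/7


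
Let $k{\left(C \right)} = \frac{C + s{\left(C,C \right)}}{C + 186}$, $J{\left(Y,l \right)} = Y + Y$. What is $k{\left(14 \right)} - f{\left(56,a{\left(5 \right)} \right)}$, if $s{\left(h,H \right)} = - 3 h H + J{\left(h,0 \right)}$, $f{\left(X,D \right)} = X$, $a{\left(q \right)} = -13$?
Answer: $- \frac{5873}{100} \approx -58.73$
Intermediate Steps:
$J{\left(Y,l \right)} = 2 Y$
$s{\left(h,H \right)} = 2 h - 3 H h$ ($s{\left(h,H \right)} = - 3 h H + 2 h = - 3 H h + 2 h = 2 h - 3 H h$)
$k{\left(C \right)} = \frac{C + C \left(2 - 3 C\right)}{186 + C}$ ($k{\left(C \right)} = \frac{C + C \left(2 - 3 C\right)}{C + 186} = \frac{C + C \left(2 - 3 C\right)}{186 + C}$)
$k{\left(14 \right)} - f{\left(56,a{\left(5 \right)} \right)} = 3 \cdot 14 \frac{1}{186 + 14} \left(1 - 14\right) - 56 = 3 \cdot 14 \cdot \frac{1}{200} \left(1 - 14\right) - 56 = 3 \cdot 14 \cdot \frac{1}{200} \left(-13\right) - 56 = - \frac{273}{100} - 56 = - \frac{5873}{100}$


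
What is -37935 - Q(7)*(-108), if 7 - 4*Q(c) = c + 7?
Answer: -38124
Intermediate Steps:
Q(c) = -c/4 (Q(c) = 7/4 - (c + 7)/4 = 7/4 - (7 + c)/4 = 7/4 + (-7/4 - c/4) = -c/4)
-37935 - Q(7)*(-108) = -37935 - (-¼*7)*(-108) = -37935 - (-7)*(-108)/4 = -37935 - 1*189 = -37935 - 189 = -38124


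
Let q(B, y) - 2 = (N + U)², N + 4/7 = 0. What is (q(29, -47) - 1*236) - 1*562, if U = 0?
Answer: -38988/49 ≈ -795.67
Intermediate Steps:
N = -4/7 (N = -4/7 + 0 = -4/7 ≈ -0.57143)
q(B, y) = 114/49 (q(B, y) = 2 + (-4/7 + 0)² = 2 + (-4/7)² = 2 + 16/49 = 114/49)
(q(29, -47) - 1*236) - 1*562 = (114/49 - 1*236) - 1*562 = (114/49 - 236) - 562 = -11450/49 - 562 = -38988/49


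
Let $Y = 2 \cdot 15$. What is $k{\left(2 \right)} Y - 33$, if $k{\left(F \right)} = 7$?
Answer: $177$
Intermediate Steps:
$Y = 30$
$k{\left(2 \right)} Y - 33 = 7 \cdot 30 - 33 = 210 - 33 = 177$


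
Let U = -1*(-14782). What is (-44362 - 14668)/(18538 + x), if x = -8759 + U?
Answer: -59030/24561 ≈ -2.4034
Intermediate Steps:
U = 14782
x = 6023 (x = -8759 + 14782 = 6023)
(-44362 - 14668)/(18538 + x) = (-44362 - 14668)/(18538 + 6023) = -59030/24561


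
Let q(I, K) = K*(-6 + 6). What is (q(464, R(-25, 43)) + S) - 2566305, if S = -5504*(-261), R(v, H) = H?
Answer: -1129761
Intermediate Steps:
q(I, K) = 0 (q(I, K) = K*0 = 0)
S = 1436544
(q(464, R(-25, 43)) + S) - 2566305 = (0 + 1436544) - 2566305 = 1436544 - 2566305 = -1129761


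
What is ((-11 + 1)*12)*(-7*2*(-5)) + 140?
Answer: -8260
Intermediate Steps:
((-11 + 1)*12)*(-7*2*(-5)) + 140 = (-10*12)*(-14*(-5)) + 140 = -120*70 + 140 = -8400 + 140 = -8260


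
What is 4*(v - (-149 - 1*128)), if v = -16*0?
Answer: 1108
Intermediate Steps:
v = 0
4*(v - (-149 - 1*128)) = 4*(0 - (-149 - 1*128)) = 4*(0 - (-149 - 128)) = 4*(0 - 1*(-277)) = 4*(0 + 277) = 4*277 = 1108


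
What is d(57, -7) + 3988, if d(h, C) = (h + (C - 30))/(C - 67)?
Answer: 147546/37 ≈ 3987.7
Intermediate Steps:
d(h, C) = (-30 + C + h)/(-67 + C) (d(h, C) = (h + (-30 + C))/(-67 + C) = (-30 + C + h)/(-67 + C))
d(57, -7) + 3988 = (-30 - 7 + 57)/(-67 - 7) + 3988 = 20/(-74) + 3988 = -1/74*20 + 3988 = -10/37 + 3988 = 147546/37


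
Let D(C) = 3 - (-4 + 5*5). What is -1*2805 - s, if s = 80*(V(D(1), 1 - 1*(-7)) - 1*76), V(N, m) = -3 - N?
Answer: 2075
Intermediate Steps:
D(C) = -18 (D(C) = 3 - (-4 + 25) = 3 - 1*21 = 3 - 21 = -18)
s = -4880 (s = 80*((-3 - 1*(-18)) - 1*76) = 80*((-3 + 18) - 76) = 80*(15 - 76) = 80*(-61) = -4880)
-1*2805 - s = -1*2805 - 1*(-4880) = -2805 + 4880 = 2075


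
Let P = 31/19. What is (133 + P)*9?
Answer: 23022/19 ≈ 1211.7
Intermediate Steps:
P = 31/19 (P = 31*(1/19) = 31/19 ≈ 1.6316)
(133 + P)*9 = (133 + 31/19)*9 = (2558/19)*9 = 23022/19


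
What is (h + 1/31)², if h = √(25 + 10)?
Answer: 33636/961 + 2*√35/31 ≈ 35.383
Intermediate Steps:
h = √35 ≈ 5.9161
(h + 1/31)² = (√35 + 1/31)² = (1/31 + √35)²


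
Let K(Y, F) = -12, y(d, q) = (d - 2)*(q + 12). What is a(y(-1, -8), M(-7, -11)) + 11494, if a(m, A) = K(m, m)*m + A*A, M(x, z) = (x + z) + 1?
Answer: 11927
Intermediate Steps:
y(d, q) = (-2 + d)*(12 + q)
M(x, z) = 1 + x + z
a(m, A) = A**2 - 12*m (a(m, A) = -12*m + A*A = -12*m + A**2 = A**2 - 12*m)
a(y(-1, -8), M(-7, -11)) + 11494 = ((1 - 7 - 11)**2 - 12*(-24 - 2*(-8) + 12*(-1) - 1*(-8))) + 11494 = ((-17)**2 - 12*(-24 + 16 - 12 + 8)) + 11494 = (289 - 12*(-12)) + 11494 = (289 + 144) + 11494 = 433 + 11494 = 11927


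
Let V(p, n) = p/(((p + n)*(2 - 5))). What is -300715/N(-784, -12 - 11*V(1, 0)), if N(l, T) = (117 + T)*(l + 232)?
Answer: 300715/59984 ≈ 5.0133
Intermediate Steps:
V(p, n) = p/(-3*n - 3*p) (V(p, n) = p/(((n + p)*(-3))) = p/(-3*n - 3*p))
N(l, T) = (117 + T)*(232 + l)
-300715/N(-784, -12 - 11*V(1, 0)) = -300715/(27144 + 117*(-784) + 232*(-12 - (-11)/(3*0 + 3*1)) + (-12 - (-11)/(3*0 + 3*1))*(-784)) = -300715/(27144 - 91728 + 232*(-12 - (-11)/(0 + 3)) + (-12 - (-11)/(0 + 3))*(-784)) = -300715/(27144 - 91728 + 232*(-12 - (-11)/3) + (-12 - (-11)/3)*(-784)) = -300715/(27144 - 91728 + 232*(-12 - 11*(-⅓)) + (-12 - 11*(-⅓))*(-784)) = -300715/(27144 - 91728 + 232*(-12 + 11/3) + (-12 + 11/3)*(-784)) = -300715/(27144 - 91728 + 232*(-25/3) - 25/3*(-784)) = -300715/(27144 - 91728 - 5800/3 + 19600/3) = -300715/(-59984) = -300715*(-1/59984) = 300715/59984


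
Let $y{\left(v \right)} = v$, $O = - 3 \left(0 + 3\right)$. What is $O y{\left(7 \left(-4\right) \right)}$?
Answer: $252$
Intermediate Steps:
$O = -9$ ($O = \left(-3\right) 3 = -9$)
$O y{\left(7 \left(-4\right) \right)} = - 9 \cdot 7 \left(-4\right) = \left(-9\right) \left(-28\right) = 252$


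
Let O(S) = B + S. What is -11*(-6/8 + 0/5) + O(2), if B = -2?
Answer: 33/4 ≈ 8.2500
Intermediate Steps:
O(S) = -2 + S
-11*(-6/8 + 0/5) + O(2) = -11*(-6/8 + 0/5) + (-2 + 2) = -11*(-6*⅛ + 0*(⅕)) + 0 = -11*(-¾ + 0) + 0 = -11*(-¾) + 0 = 33/4 + 0 = 33/4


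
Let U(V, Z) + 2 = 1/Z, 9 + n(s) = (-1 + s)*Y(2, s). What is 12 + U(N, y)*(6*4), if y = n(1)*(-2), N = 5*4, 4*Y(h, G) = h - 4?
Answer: -104/3 ≈ -34.667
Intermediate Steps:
Y(h, G) = -1 + h/4 (Y(h, G) = (h - 4)/4 = (-4 + h)/4 = -1 + h/4)
n(s) = -17/2 - s/2 (n(s) = -9 + (-1 + s)*(-1 + (¼)*2) = -9 + (-1 + s)*(-1 + ½) = -9 + (-1 + s)*(-½) = -9 + (½ - s/2) = -17/2 - s/2)
N = 20
y = 18 (y = (-17/2 - ½*1)*(-2) = (-17/2 - ½)*(-2) = -9*(-2) = 18)
U(V, Z) = -2 + 1/Z
12 + U(N, y)*(6*4) = 12 + (-2 + 1/18)*(6*4) = 12 + (-2 + 1/18)*24 = 12 - 35/18*24 = 12 - 140/3 = -104/3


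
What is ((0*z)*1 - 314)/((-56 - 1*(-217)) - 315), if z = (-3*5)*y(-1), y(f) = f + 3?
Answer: 157/77 ≈ 2.0390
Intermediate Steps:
y(f) = 3 + f
z = -30 (z = (-3*5)*(3 - 1) = -15*2 = -30)
((0*z)*1 - 314)/((-56 - 1*(-217)) - 315) = ((0*(-30))*1 - 314)/((-56 - 1*(-217)) - 315) = (0*1 - 314)/((-56 + 217) - 315) = (0 - 314)/(161 - 315) = -314/(-154) = -314*(-1/154) = 157/77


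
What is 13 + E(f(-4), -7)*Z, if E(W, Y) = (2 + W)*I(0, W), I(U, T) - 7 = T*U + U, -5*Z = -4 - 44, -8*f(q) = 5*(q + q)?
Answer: 2417/5 ≈ 483.40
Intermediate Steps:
f(q) = -5*q/4 (f(q) = -5*(q + q)/8 = -5*2*q/8 = -5*q/4)
Z = 48/5 (Z = -(-4 - 44)/5 = -⅕*(-48) = 48/5 ≈ 9.6000)
I(U, T) = 7 + U + T*U (I(U, T) = 7 + (T*U + U) = 7 + (U + T*U) = 7 + U + T*U)
E(W, Y) = 14 + 7*W (E(W, Y) = (2 + W)*(7 + 0 + W*0) = (2 + W)*(7 + 0 + 0) = (2 + W)*7 = 14 + 7*W)
13 + E(f(-4), -7)*Z = 13 + (14 + 7*(-5/4*(-4)))*(48/5) = 13 + (14 + 7*5)*(48/5) = 13 + (14 + 35)*(48/5) = 13 + 49*(48/5) = 13 + 2352/5 = 2417/5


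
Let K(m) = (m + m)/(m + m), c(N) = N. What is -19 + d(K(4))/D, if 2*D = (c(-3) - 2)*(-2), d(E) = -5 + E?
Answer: -99/5 ≈ -19.800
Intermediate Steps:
K(m) = 1 (K(m) = (2*m)/((2*m)) = (2*m)*(1/(2*m)) = 1)
D = 5 (D = ((-3 - 2)*(-2))/2 = (-5*(-2))/2 = (½)*10 = 5)
-19 + d(K(4))/D = -19 + (-5 + 1)/5 = -19 - 4*⅕ = -19 - ⅘ = -99/5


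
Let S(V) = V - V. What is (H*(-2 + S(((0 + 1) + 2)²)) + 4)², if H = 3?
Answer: 4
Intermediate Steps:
S(V) = 0
(H*(-2 + S(((0 + 1) + 2)²)) + 4)² = (3*(-2 + 0) + 4)² = (3*(-2) + 4)² = (-6 + 4)² = (-2)² = 4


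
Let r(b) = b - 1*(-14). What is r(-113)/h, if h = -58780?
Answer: 99/58780 ≈ 0.0016842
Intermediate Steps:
r(b) = 14 + b (r(b) = b + 14 = 14 + b)
r(-113)/h = (14 - 113)/(-58780) = -99*(-1/58780) = 99/58780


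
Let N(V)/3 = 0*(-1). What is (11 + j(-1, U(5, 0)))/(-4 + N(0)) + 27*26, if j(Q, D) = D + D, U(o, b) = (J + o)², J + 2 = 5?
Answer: 2669/4 ≈ 667.25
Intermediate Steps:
J = 3 (J = -2 + 5 = 3)
N(V) = 0 (N(V) = 3*(0*(-1)) = 3*0 = 0)
U(o, b) = (3 + o)²
j(Q, D) = 2*D
(11 + j(-1, U(5, 0)))/(-4 + N(0)) + 27*26 = (11 + 2*(3 + 5)²)/(-4 + 0) + 27*26 = (11 + 2*8²)/(-4) + 702 = (11 + 2*64)*(-¼) + 702 = (11 + 128)*(-¼) + 702 = 139*(-¼) + 702 = -139/4 + 702 = 2669/4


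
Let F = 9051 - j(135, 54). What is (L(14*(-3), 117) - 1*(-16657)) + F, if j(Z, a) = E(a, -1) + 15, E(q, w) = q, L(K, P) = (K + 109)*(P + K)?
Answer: 30664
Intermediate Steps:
L(K, P) = (109 + K)*(K + P)
j(Z, a) = 15 + a (j(Z, a) = a + 15 = 15 + a)
F = 8982 (F = 9051 - (15 + 54) = 9051 - 1*69 = 9051 - 69 = 8982)
(L(14*(-3), 117) - 1*(-16657)) + F = (((14*(-3))² + 109*(14*(-3)) + 109*117 + (14*(-3))*117) - 1*(-16657)) + 8982 = (((-42)² + 109*(-42) + 12753 - 42*117) + 16657) + 8982 = ((1764 - 4578 + 12753 - 4914) + 16657) + 8982 = (5025 + 16657) + 8982 = 21682 + 8982 = 30664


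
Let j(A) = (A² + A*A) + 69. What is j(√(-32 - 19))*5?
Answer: -165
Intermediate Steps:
j(A) = 69 + 2*A² (j(A) = (A² + A²) + 69 = 2*A² + 69 = 69 + 2*A²)
j(√(-32 - 19))*5 = (69 + 2*(√(-32 - 19))²)*5 = (69 + 2*(√(-51))²)*5 = (69 + 2*(I*√51)²)*5 = (69 + 2*(-51))*5 = (69 - 102)*5 = -33*5 = -165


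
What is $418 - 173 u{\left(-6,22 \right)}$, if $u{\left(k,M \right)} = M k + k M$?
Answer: $46090$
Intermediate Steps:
$u{\left(k,M \right)} = 2 M k$ ($u{\left(k,M \right)} = M k + M k = 2 M k$)
$418 - 173 u{\left(-6,22 \right)} = 418 - 173 \cdot 2 \cdot 22 \left(-6\right) = 418 - -45672 = 418 + 45672 = 46090$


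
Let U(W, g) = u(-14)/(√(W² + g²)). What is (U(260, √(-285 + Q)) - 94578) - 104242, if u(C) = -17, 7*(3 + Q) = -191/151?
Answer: -198820 - 17*√75204062801/71148593 ≈ -1.9882e+5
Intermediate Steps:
Q = -3362/1057 (Q = -3 + (-191/151)/7 = -3 + (-191*1/151)/7 = -3 + (⅐)*(-191/151) = -3 - 191/1057 = -3362/1057 ≈ -3.1807)
U(W, g) = -17/√(W² + g²)
(U(260, √(-285 + Q)) - 94578) - 104242 = (-17/√(260² + (√(-285 - 3362/1057))²) - 94578) - 104242 = (-17/√(67600 + (√(-304607/1057))²) - 94578) - 104242 = (-17/√(67600 + (I*√321969599/1057)²) - 94578) - 104242 = (-17/√(67600 - 304607/1057) - 94578) - 104242 = (-17*√75204062801/71148593 - 94578) - 104242 = (-94578 - 17*√75204062801/71148593) - 104242 = -198820 - 17*√75204062801/71148593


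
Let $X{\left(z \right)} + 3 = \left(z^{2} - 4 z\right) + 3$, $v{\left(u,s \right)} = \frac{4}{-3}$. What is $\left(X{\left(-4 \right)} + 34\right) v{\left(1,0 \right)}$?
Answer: $-88$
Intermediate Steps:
$v{\left(u,s \right)} = - \frac{4}{3}$ ($v{\left(u,s \right)} = 4 \left(- \frac{1}{3}\right) = - \frac{4}{3}$)
$X{\left(z \right)} = z^{2} - 4 z$ ($X{\left(z \right)} = -3 + \left(\left(z^{2} - 4 z\right) + 3\right) = -3 + \left(3 + z^{2} - 4 z\right) = z^{2} - 4 z$)
$\left(X{\left(-4 \right)} + 34\right) v{\left(1,0 \right)} = \left(- 4 \left(-4 - 4\right) + 34\right) \left(- \frac{4}{3}\right) = \left(\left(-4\right) \left(-8\right) + 34\right) \left(- \frac{4}{3}\right) = \left(32 + 34\right) \left(- \frac{4}{3}\right) = 66 \left(- \frac{4}{3}\right) = -88$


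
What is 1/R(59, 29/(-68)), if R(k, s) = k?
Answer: 1/59 ≈ 0.016949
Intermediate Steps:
1/R(59, 29/(-68)) = 1/59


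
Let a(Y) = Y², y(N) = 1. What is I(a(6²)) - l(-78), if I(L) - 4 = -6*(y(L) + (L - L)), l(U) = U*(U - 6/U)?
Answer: -6080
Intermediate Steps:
I(L) = -2 (I(L) = 4 - 6*(1 + (L - L)) = 4 - 6*(1 + 0) = 4 - 6*1 = 4 - 6 = -2)
I(a(6²)) - l(-78) = -2 - (-6 + (-78)²) = -2 - (-6 + 6084) = -2 - 1*6078 = -2 - 6078 = -6080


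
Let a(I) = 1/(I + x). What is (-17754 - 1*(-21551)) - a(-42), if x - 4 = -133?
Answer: 649288/171 ≈ 3797.0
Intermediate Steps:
x = -129 (x = 4 - 133 = -129)
a(I) = 1/(-129 + I) (a(I) = 1/(I - 129) = 1/(-129 + I))
(-17754 - 1*(-21551)) - a(-42) = (-17754 - 1*(-21551)) - 1/(-129 - 42) = (-17754 + 21551) - 1/(-171) = 3797 - 1*(-1/171) = 3797 + 1/171 = 649288/171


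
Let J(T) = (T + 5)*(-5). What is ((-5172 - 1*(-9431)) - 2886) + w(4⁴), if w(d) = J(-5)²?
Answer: 1373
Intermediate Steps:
J(T) = -25 - 5*T (J(T) = (5 + T)*(-5) = -25 - 5*T)
w(d) = 0 (w(d) = (-25 - 5*(-5))² = (-25 + 25)² = 0² = 0)
((-5172 - 1*(-9431)) - 2886) + w(4⁴) = ((-5172 - 1*(-9431)) - 2886) + 0 = ((-5172 + 9431) - 2886) + 0 = (4259 - 2886) + 0 = 1373 + 0 = 1373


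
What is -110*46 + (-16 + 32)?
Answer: -5044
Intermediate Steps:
-110*46 + (-16 + 32) = -5060 + 16 = -5044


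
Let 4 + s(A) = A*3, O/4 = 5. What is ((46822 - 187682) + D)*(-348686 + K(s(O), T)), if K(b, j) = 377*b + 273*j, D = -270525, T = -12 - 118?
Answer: 149359083640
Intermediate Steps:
O = 20 (O = 4*5 = 20)
s(A) = -4 + 3*A (s(A) = -4 + A*3 = -4 + 3*A)
T = -130
K(b, j) = 273*j + 377*b
((46822 - 187682) + D)*(-348686 + K(s(O), T)) = ((46822 - 187682) - 270525)*(-348686 + (273*(-130) + 377*(-4 + 3*20))) = (-140860 - 270525)*(-348686 + (-35490 + 377*(-4 + 60))) = -411385*(-348686 + (-35490 + 377*56)) = -411385*(-348686 + (-35490 + 21112)) = -411385*(-348686 - 14378) = -411385*(-363064) = 149359083640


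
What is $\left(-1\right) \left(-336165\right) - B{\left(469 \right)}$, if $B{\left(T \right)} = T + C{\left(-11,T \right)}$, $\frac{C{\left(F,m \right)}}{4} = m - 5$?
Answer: $333840$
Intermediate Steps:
$C{\left(F,m \right)} = -20 + 4 m$ ($C{\left(F,m \right)} = 4 \left(m - 5\right) = 4 \left(-5 + m\right) = -20 + 4 m$)
$B{\left(T \right)} = -20 + 5 T$ ($B{\left(T \right)} = T + \left(-20 + 4 T\right) = -20 + 5 T$)
$\left(-1\right) \left(-336165\right) - B{\left(469 \right)} = \left(-1\right) \left(-336165\right) - \left(-20 + 5 \cdot 469\right) = 336165 - \left(-20 + 2345\right) = 336165 - 2325 = 333840$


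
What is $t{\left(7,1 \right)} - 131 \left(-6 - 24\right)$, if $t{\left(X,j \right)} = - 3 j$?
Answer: $3927$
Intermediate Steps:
$t{\left(7,1 \right)} - 131 \left(-6 - 24\right) = \left(-3\right) 1 - 131 \left(-6 - 24\right) = -3 - 131 \left(-6 - 24\right) = -3 - -3930 = -3 + 3930 = 3927$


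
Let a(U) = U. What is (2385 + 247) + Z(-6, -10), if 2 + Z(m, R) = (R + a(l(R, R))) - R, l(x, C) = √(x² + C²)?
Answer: 2630 + 10*√2 ≈ 2644.1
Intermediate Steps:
l(x, C) = √(C² + x²)
Z(m, R) = -2 + √2*√(R²) (Z(m, R) = -2 + ((R + √(R² + R²)) - R) = -2 + ((R + √(2*R²)) - R) = -2 + ((R + √2*√(R²)) - R) = -2 + √2*√(R²))
(2385 + 247) + Z(-6, -10) = (2385 + 247) + (-2 + √2*√((-10)²)) = 2632 + (-2 + √2*√100) = 2632 + (-2 + √2*10) = 2632 + (-2 + 10*√2) = 2630 + 10*√2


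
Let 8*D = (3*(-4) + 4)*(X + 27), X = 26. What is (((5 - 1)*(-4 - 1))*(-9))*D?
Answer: -9540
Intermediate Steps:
D = -53 (D = ((3*(-4) + 4)*(26 + 27))/8 = ((-12 + 4)*53)/8 = (-8*53)/8 = (⅛)*(-424) = -53)
(((5 - 1)*(-4 - 1))*(-9))*D = (((5 - 1)*(-4 - 1))*(-9))*(-53) = ((4*(-5))*(-9))*(-53) = -20*(-9)*(-53) = 180*(-53) = -9540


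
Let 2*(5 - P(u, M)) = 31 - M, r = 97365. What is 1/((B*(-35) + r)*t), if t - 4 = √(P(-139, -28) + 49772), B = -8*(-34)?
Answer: -8/8737327235 + 3*√22110/8737327235 ≈ 5.0139e-8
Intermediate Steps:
P(u, M) = -21/2 + M/2 (P(u, M) = 5 - (31 - M)/2 = 5 + (-31/2 + M/2) = -21/2 + M/2)
B = 272
t = 4 + 3*√22110/2 (t = 4 + √((-21/2 + (½)*(-28)) + 49772) = 4 + √((-21/2 - 14) + 49772) = 4 + √(-49/2 + 49772) = 4 + √(99495/2) = 4 + 3*√22110/2 ≈ 227.04)
1/((B*(-35) + r)*t) = 1/((272*(-35) + 97365)*(4 + 3*√22110/2)) = 1/((-9520 + 97365)*(4 + 3*√22110/2)) = 1/(87845*(4 + 3*√22110/2))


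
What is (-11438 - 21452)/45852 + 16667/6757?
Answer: 270988777/154910982 ≈ 1.7493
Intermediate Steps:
(-11438 - 21452)/45852 + 16667/6757 = -32890*1/45852 + 16667*(1/6757) = -16445/22926 + 16667/6757 = 270988777/154910982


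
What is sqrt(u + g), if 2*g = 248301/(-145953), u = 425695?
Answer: sqrt(447815071705794)/32434 ≈ 652.45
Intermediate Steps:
g = -27589/32434 (g = (248301/(-145953))/2 = (248301*(-1/145953))/2 = (1/2)*(-27589/16217) = -27589/32434 ≈ -0.85062)
sqrt(u + g) = sqrt(425695 - 27589/32434) = sqrt(13806964041/32434) = sqrt(447815071705794)/32434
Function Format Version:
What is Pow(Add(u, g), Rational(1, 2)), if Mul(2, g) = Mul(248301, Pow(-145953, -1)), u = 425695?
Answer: Mul(Rational(1, 32434), Pow(447815071705794, Rational(1, 2))) ≈ 652.45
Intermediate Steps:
g = Rational(-27589, 32434) (g = Mul(Rational(1, 2), Mul(248301, Pow(-145953, -1))) = Mul(Rational(1, 2), Mul(248301, Rational(-1, 145953))) = Mul(Rational(1, 2), Rational(-27589, 16217)) = Rational(-27589, 32434) ≈ -0.85062)
Pow(Add(u, g), Rational(1, 2)) = Pow(Add(425695, Rational(-27589, 32434)), Rational(1, 2)) = Pow(Rational(13806964041, 32434), Rational(1, 2)) = Mul(Rational(1, 32434), Pow(447815071705794, Rational(1, 2)))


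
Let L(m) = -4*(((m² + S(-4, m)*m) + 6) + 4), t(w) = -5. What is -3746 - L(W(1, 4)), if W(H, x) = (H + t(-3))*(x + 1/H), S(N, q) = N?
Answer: -1786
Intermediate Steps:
W(H, x) = (-5 + H)*(x + 1/H) (W(H, x) = (H - 5)*(x + 1/H) = (-5 + H)*(x + 1/H))
L(m) = -40 - 4*m² + 16*m (L(m) = -4*(((m² - 4*m) + 6) + 4) = -4*((6 + m² - 4*m) + 4) = -4*(10 + m² - 4*m) = -40 - 4*m² + 16*m)
-3746 - L(W(1, 4)) = -3746 - (-40 - 4*(1 - 5*4 - 5/1 + 1*4)² + 16*(1 - 5*4 - 5/1 + 1*4)) = -3746 - (-40 - 4*(1 - 20 - 5*1 + 4)² + 16*(1 - 20 - 5*1 + 4)) = -3746 - (-40 - 4*(1 - 20 - 5 + 4)² + 16*(1 - 20 - 5 + 4)) = -3746 - (-40 - 4*(-20)² + 16*(-20)) = -3746 - (-40 - 4*400 - 320) = -3746 - (-40 - 1600 - 320) = -3746 - 1*(-1960) = -3746 + 1960 = -1786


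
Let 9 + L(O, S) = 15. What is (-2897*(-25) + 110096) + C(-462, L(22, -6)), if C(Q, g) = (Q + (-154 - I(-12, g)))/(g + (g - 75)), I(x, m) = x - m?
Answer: 11499421/63 ≈ 1.8253e+5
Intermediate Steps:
L(O, S) = 6 (L(O, S) = -9 + 15 = 6)
C(Q, g) = (-142 + Q + g)/(-75 + 2*g) (C(Q, g) = (Q + (-154 - (-12 - g)))/(g + (g - 75)) = (Q + (-154 + (12 + g)))/(g + (-75 + g)) = (Q + (-142 + g))/(-75 + 2*g) = (-142 + Q + g)/(-75 + 2*g))
(-2897*(-25) + 110096) + C(-462, L(22, -6)) = (-2897*(-25) + 110096) + (-142 - 462 + 6)/(-75 + 2*6) = (72425 + 110096) - 598/(-75 + 12) = 182521 - 598/(-63) = 182521 - 1/63*(-598) = 182521 + 598/63 = 11499421/63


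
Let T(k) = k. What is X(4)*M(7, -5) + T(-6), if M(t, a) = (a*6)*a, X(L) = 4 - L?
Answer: -6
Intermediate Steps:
M(t, a) = 6*a² (M(t, a) = (6*a)*a = 6*a²)
X(4)*M(7, -5) + T(-6) = (4 - 1*4)*(6*(-5)²) - 6 = (4 - 4)*(6*25) - 6 = 0*150 - 6 = 0 - 6 = -6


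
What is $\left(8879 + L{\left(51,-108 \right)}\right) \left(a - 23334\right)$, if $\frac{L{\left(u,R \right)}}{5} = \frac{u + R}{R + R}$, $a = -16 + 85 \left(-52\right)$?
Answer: $- \frac{8877832955}{36} \approx -2.4661 \cdot 10^{8}$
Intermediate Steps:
$a = -4436$ ($a = -16 - 4420 = -4436$)
$L{\left(u,R \right)} = \frac{5 \left(R + u\right)}{2 R}$ ($L{\left(u,R \right)} = 5 \frac{u + R}{R + R} = 5 \frac{R + u}{2 R} = \frac{5 \left(R + u\right)}{2 R}$)
$\left(8879 + L{\left(51,-108 \right)}\right) \left(a - 23334\right) = \left(8879 + \frac{5 \left(-108 + 51\right)}{2 \left(-108\right)}\right) \left(-4436 - 23334\right) = \left(8879 + \frac{5}{2} \left(- \frac{1}{108}\right) \left(-57\right)\right) \left(-4436 - 23334\right) = \left(8879 + \frac{95}{72}\right) \left(-27770\right) = \frac{639383}{72} \left(-27770\right) = - \frac{8877832955}{36}$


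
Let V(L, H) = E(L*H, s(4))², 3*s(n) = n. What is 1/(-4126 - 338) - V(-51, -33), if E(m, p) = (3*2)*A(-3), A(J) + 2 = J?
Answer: -4017601/4464 ≈ -900.00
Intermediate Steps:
A(J) = -2 + J
s(n) = n/3
E(m, p) = -30 (E(m, p) = (3*2)*(-2 - 3) = 6*(-5) = -30)
V(L, H) = 900 (V(L, H) = (-30)² = 900)
1/(-4126 - 338) - V(-51, -33) = 1/(-4126 - 338) - 1*900 = 1/(-4464) - 900 = -1/4464 - 900 = -4017601/4464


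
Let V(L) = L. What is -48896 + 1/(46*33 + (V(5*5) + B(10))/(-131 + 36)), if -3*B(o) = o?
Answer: -4230139591/86513 ≈ -48896.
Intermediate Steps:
B(o) = -o/3
-48896 + 1/(46*33 + (V(5*5) + B(10))/(-131 + 36)) = -48896 + 1/(46*33 + (5*5 - 1/3*10)/(-131 + 36)) = -48896 + 1/(1518 + (25 - 10/3)/(-95)) = -48896 + 1/(1518 + (65/3)*(-1/95)) = -48896 + 1/(1518 - 13/57) = -48896 + 1/(86513/57) = -48896 + 57/86513 = -4230139591/86513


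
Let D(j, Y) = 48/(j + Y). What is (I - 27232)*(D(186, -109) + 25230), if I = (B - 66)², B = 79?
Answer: -52576859754/77 ≈ -6.8282e+8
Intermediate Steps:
D(j, Y) = 48/(Y + j)
I = 169 (I = (79 - 66)² = 13² = 169)
(I - 27232)*(D(186, -109) + 25230) = (169 - 27232)*(48/(-109 + 186) + 25230) = -27063*(48/77 + 25230) = -27063*1942758/77 = -52576859754/77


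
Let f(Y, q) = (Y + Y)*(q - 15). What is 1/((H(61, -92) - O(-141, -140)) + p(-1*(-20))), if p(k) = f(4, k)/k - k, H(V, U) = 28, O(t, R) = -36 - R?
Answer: -1/94 ≈ -0.010638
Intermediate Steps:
f(Y, q) = 2*Y*(-15 + q) (f(Y, q) = (2*Y)*(-15 + q) = 2*Y*(-15 + q))
p(k) = -k + (-120 + 8*k)/k (p(k) = (2*4*(-15 + k))/k - k = (-120 + 8*k)/k - k = -k + (-120 + 8*k)/k)
1/((H(61, -92) - O(-141, -140)) + p(-1*(-20))) = 1/((28 - (-36 - 1*(-140))) + (8 - (-1)*(-20) - 120/((-1*(-20))))) = 1/((28 - (-36 + 140)) + (8 - 1*20 - 120/20)) = 1/((28 - 1*104) + (8 - 20 - 120*1/20)) = 1/((28 - 104) + (8 - 20 - 6)) = 1/(-76 - 18) = 1/(-94) = -1/94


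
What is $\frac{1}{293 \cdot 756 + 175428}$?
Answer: $\frac{1}{396936} \approx 2.5193 \cdot 10^{-6}$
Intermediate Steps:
$\frac{1}{293 \cdot 756 + 175428} = \frac{1}{221508 + 175428} = \frac{1}{396936}$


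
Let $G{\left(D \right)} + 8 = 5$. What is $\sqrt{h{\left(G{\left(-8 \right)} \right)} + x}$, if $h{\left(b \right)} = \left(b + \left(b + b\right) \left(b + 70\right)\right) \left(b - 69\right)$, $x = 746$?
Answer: $\sqrt{29906} \approx 172.93$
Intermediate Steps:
$G{\left(D \right)} = -3$ ($G{\left(D \right)} = -8 + 5 = -3$)
$h{\left(b \right)} = \left(-69 + b\right) \left(b + 2 b \left(70 + b\right)\right)$ ($h{\left(b \right)} = \left(b + 2 b \left(70 + b\right)\right) \left(-69 + b\right) = \left(-69 + b\right) \left(b + 2 b \left(70 + b\right)\right)$)
$\sqrt{h{\left(G{\left(-8 \right)} \right)} + x} = \sqrt{- 3 \left(-9729 + 2 \left(-3\right)^{2} + 3 \left(-3\right)\right) + 746} = \sqrt{- 3 \left(-9729 + 2 \cdot 9 - 9\right) + 746} = \sqrt{- 3 \left(-9729 + 18 - 9\right) + 746} = \sqrt{\left(-3\right) \left(-9720\right) + 746} = \sqrt{29160 + 746} = \sqrt{29906}$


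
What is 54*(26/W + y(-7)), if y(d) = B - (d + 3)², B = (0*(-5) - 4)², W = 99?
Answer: 156/11 ≈ 14.182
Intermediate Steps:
B = 16 (B = (0 - 4)² = (-4)² = 16)
y(d) = 16 - (3 + d)² (y(d) = 16 - (d + 3)² = 16 - (3 + d)²)
54*(26/W + y(-7)) = 54*(26/99 + (16 - (3 - 7)²)) = 54*(26*(1/99) + (16 - 1*(-4)²)) = 54*(26/99 + (16 - 1*16)) = 54*(26/99 + (16 - 16)) = 54*(26/99 + 0) = 54*(26/99) = 156/11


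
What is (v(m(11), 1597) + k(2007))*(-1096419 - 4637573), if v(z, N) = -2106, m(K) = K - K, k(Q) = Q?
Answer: 567665208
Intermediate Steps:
m(K) = 0
(v(m(11), 1597) + k(2007))*(-1096419 - 4637573) = (-2106 + 2007)*(-1096419 - 4637573) = -99*(-5733992) = 567665208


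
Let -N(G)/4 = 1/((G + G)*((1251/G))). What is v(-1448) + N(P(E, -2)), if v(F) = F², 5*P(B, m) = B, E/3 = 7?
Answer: 2622976702/1251 ≈ 2.0967e+6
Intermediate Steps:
E = 21 (E = 3*7 = 21)
P(B, m) = B/5
N(G) = -2/1251 (N(G) = -4/((G + G)*(1251/G)) = -4*G/1251/(2*G) = -4*1/(2*G)*G/1251 = -4*1/2502 = -2/1251)
v(-1448) + N(P(E, -2)) = (-1448)² - 2/1251 = 2096704 - 2/1251 = 2622976702/1251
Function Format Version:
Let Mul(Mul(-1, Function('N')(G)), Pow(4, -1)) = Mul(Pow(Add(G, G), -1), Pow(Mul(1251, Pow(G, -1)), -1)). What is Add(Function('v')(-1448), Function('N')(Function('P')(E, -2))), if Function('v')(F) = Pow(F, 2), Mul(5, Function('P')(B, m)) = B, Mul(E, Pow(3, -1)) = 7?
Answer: Rational(2622976702, 1251) ≈ 2.0967e+6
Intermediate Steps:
E = 21 (E = Mul(3, 7) = 21)
Function('P')(B, m) = Mul(Rational(1, 5), B)
Function('N')(G) = Rational(-2, 1251) (Function('N')(G) = Mul(-4, Mul(Pow(Add(G, G), -1), Pow(Mul(1251, Pow(G, -1)), -1))) = Mul(-4, Mul(Pow(Mul(2, G), -1), Mul(Rational(1, 1251), G))) = Mul(-4, Mul(Mul(Rational(1, 2), Pow(G, -1)), Mul(Rational(1, 1251), G))) = Mul(-4, Rational(1, 2502)) = Rational(-2, 1251))
Add(Function('v')(-1448), Function('N')(Function('P')(E, -2))) = Add(Pow(-1448, 2), Rational(-2, 1251)) = Add(2096704, Rational(-2, 1251)) = Rational(2622976702, 1251)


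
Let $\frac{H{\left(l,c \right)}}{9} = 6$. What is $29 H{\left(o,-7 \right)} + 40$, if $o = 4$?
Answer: $1606$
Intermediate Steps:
$H{\left(l,c \right)} = 54$ ($H{\left(l,c \right)} = 9 \cdot 6 = 54$)
$29 H{\left(o,-7 \right)} + 40 = 29 \cdot 54 + 40 = 1566 + 40 = 1606$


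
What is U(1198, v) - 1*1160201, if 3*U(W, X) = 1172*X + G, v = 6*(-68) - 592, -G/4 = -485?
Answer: -1550221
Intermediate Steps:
G = 1940 (G = -4*(-485) = 1940)
v = -1000 (v = -408 - 592 = -1000)
U(W, X) = 1940/3 + 1172*X/3 (U(W, X) = (1172*X + 1940)/3 = (1940 + 1172*X)/3 = 1940/3 + 1172*X/3)
U(1198, v) - 1*1160201 = (1940/3 + (1172/3)*(-1000)) - 1*1160201 = (1940/3 - 1172000/3) - 1160201 = -390020 - 1160201 = -1550221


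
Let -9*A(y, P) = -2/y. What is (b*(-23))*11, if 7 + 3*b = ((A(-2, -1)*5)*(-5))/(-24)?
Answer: 388861/648 ≈ 600.09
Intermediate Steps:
A(y, P) = 2/(9*y) (A(y, P) = -(-2)/(9*y) = 2/(9*y))
b = -1537/648 (b = -7/3 + (((((2/9)/(-2))*5)*(-5))/(-24))/3 = -7/3 + (((((2/9)*(-½))*5)*(-5))*(-1/24))/3 = -7/3 + ((-⅑*5*(-5))*(-1/24))/3 = -7/3 + (-5/9*(-5)*(-1/24))/3 = -7/3 + ((25/9)*(-1/24))/3 = -7/3 + (⅓)*(-25/216) = -7/3 - 25/648 = -1537/648 ≈ -2.3719)
(b*(-23))*11 = -1537/648*(-23)*11 = (35351/648)*11 = 388861/648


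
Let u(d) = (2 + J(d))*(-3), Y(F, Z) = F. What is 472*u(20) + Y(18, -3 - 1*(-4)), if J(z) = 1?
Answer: -4230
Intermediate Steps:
u(d) = -9 (u(d) = (2 + 1)*(-3) = 3*(-3) = -9)
472*u(20) + Y(18, -3 - 1*(-4)) = 472*(-9) + 18 = -4248 + 18 = -4230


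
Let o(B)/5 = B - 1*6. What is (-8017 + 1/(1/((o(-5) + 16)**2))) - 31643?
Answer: -38139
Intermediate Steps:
o(B) = -30 + 5*B (o(B) = 5*(B - 1*6) = 5*(B - 6) = 5*(-6 + B) = -30 + 5*B)
(-8017 + 1/(1/((o(-5) + 16)**2))) - 31643 = (-8017 + 1/(1/(((-30 + 5*(-5)) + 16)**2))) - 31643 = (-8017 + 1/(1/(((-30 - 25) + 16)**2))) - 31643 = (-8017 + 1/(1/((-55 + 16)**2))) - 31643 = (-8017 + 1/(1/((-39)**2))) - 31643 = (-8017 + 1/(1/1521)) - 31643 = (-8017 + 1521) - 31643 = -6496 - 31643 = -38139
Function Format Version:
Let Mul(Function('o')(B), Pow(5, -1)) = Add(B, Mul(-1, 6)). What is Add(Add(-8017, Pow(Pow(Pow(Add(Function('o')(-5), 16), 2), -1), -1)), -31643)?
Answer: -38139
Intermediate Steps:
Function('o')(B) = Add(-30, Mul(5, B)) (Function('o')(B) = Mul(5, Add(B, Mul(-1, 6))) = Mul(5, Add(B, -6)) = Mul(5, Add(-6, B)) = Add(-30, Mul(5, B)))
Add(Add(-8017, Pow(Pow(Pow(Add(Function('o')(-5), 16), 2), -1), -1)), -31643) = Add(Add(-8017, Pow(Pow(Pow(Add(Add(-30, Mul(5, -5)), 16), 2), -1), -1)), -31643) = Add(Add(-8017, Pow(Pow(Pow(Add(Add(-30, -25), 16), 2), -1), -1)), -31643) = Add(Add(-8017, Pow(Pow(Pow(Add(-55, 16), 2), -1), -1)), -31643) = Add(Add(-8017, Pow(Pow(Pow(-39, 2), -1), -1)), -31643) = Add(Add(-8017, Pow(Pow(1521, -1), -1)), -31643) = Add(Add(-8017, Pow(Rational(1, 1521), -1)), -31643) = Add(Add(-8017, 1521), -31643) = Add(-6496, -31643) = -38139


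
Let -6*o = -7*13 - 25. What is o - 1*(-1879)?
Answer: 5695/3 ≈ 1898.3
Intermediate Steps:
o = 58/3 (o = -(-7*13 - 25)/6 = -(-91 - 25)/6 = -⅙*(-116) = 58/3 ≈ 19.333)
o - 1*(-1879) = 58/3 - 1*(-1879) = 58/3 + 1879 = 5695/3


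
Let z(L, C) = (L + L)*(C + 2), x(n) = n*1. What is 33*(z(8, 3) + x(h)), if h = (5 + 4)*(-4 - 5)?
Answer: -33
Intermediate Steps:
h = -81 (h = 9*(-9) = -81)
x(n) = n
z(L, C) = 2*L*(2 + C) (z(L, C) = (2*L)*(2 + C) = 2*L*(2 + C))
33*(z(8, 3) + x(h)) = 33*(2*8*(2 + 3) - 81) = 33*(2*8*5 - 81) = 33*(80 - 81) = 33*(-1) = -33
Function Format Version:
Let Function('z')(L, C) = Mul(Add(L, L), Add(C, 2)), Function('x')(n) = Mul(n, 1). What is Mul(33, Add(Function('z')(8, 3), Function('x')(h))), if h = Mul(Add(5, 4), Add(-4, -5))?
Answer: -33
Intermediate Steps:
h = -81 (h = Mul(9, -9) = -81)
Function('x')(n) = n
Function('z')(L, C) = Mul(2, L, Add(2, C)) (Function('z')(L, C) = Mul(Mul(2, L), Add(2, C)) = Mul(2, L, Add(2, C)))
Mul(33, Add(Function('z')(8, 3), Function('x')(h))) = Mul(33, Add(Mul(2, 8, Add(2, 3)), -81)) = Mul(33, Add(Mul(2, 8, 5), -81)) = Mul(33, Add(80, -81)) = Mul(33, -1) = -33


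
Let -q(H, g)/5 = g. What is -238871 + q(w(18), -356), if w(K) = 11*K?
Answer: -237091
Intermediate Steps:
q(H, g) = -5*g
-238871 + q(w(18), -356) = -238871 - 5*(-356) = -238871 + 1780 = -237091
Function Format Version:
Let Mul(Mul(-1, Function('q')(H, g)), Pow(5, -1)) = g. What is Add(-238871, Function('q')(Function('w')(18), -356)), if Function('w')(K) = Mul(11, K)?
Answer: -237091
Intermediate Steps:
Function('q')(H, g) = Mul(-5, g)
Add(-238871, Function('q')(Function('w')(18), -356)) = Add(-238871, Mul(-5, -356)) = Add(-238871, 1780) = -237091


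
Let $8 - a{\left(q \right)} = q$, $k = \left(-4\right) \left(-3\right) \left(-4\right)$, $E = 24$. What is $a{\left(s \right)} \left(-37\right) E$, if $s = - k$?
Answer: $35520$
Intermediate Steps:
$k = -48$ ($k = 12 \left(-4\right) = -48$)
$s = 48$ ($s = \left(-1\right) \left(-48\right) = 48$)
$a{\left(q \right)} = 8 - q$
$a{\left(s \right)} \left(-37\right) E = \left(8 - 48\right) \left(-37\right) 24 = \left(-40\right) \left(-37\right) 24 = 1480 \cdot 24 = 35520$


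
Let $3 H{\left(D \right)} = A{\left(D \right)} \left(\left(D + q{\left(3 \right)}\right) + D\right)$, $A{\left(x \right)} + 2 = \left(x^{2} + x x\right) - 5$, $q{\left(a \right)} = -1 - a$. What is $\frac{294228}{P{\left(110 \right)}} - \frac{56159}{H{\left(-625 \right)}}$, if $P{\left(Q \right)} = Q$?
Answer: $\frac{4367408023471}{1632797870} \approx 2674.8$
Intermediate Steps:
$A{\left(x \right)} = -7 + 2 x^{2}$ ($A{\left(x \right)} = -2 - \left(5 - x^{2} - x x\right) = -2 + \left(\left(x^{2} + x^{2}\right) - 5\right) = -2 + \left(2 x^{2} - 5\right) = -2 + \left(-5 + 2 x^{2}\right) = -7 + 2 x^{2}$)
$H{\left(D \right)} = \frac{\left(-7 + 2 D^{2}\right) \left(-4 + 2 D\right)}{3}$ ($H{\left(D \right)} = \frac{\left(-7 + 2 D^{2}\right) \left(\left(D - 4\right) + D\right)}{3} = \frac{\left(-7 + 2 D^{2}\right) \left(\left(-4 + D\right) + D\right)}{3} = \frac{\left(-7 + 2 D^{2}\right) \left(-4 + 2 D\right)}{3}$)
$\frac{294228}{P{\left(110 \right)}} - \frac{56159}{H{\left(-625 \right)}} = \frac{294228}{110} - \frac{56159}{\frac{2}{3} \left(-7 + 2 \left(-625\right)^{2}\right) \left(-2 - 625\right)} = 294228 \cdot \frac{1}{110} - \frac{56159}{\frac{2}{3} \left(-7 + 2 \cdot 390625\right) \left(-627\right)} = \frac{13374}{5} - \frac{56159}{\frac{2}{3} \left(-7 + 781250\right) \left(-627\right)} = \frac{13374}{5} - \frac{56159}{\frac{2}{3} \cdot 781243 \left(-627\right)} = \frac{13374}{5} - \frac{56159}{-326559574} = \frac{13374}{5} - - \frac{56159}{326559574} = \frac{13374}{5} + \frac{56159}{326559574} = \frac{4367408023471}{1632797870}$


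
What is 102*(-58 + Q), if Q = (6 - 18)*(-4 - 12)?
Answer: 13668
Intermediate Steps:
Q = 192 (Q = -12*(-16) = 192)
102*(-58 + Q) = 102*(-58 + 192) = 102*134 = 13668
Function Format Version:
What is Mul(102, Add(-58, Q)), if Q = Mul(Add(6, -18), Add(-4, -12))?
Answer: 13668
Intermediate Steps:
Q = 192 (Q = Mul(-12, -16) = 192)
Mul(102, Add(-58, Q)) = Mul(102, Add(-58, 192)) = Mul(102, 134) = 13668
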